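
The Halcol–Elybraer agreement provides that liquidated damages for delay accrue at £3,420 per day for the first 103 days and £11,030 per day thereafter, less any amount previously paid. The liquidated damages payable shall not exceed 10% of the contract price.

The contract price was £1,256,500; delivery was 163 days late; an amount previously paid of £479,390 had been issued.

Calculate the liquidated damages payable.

First 103 days: 103 × £3,420 = £352,260
Remaining days: (163 − 103) × £11,030 = £661,800
Accrued per-day damages: £352,260 + £661,800 = £1,014,060
Less amount previously paid: £1,014,060 − £479,390 = £534,670
Cap: 10% of £1,256,500 = £125,650
Cap at £125,650: £534,670 exceeds the cap → £125,650

£125,650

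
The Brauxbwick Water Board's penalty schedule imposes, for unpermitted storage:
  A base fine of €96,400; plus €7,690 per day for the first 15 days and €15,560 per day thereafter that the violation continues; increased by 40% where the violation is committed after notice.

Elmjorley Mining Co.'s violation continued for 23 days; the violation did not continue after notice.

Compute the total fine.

First 15 days: 15 × €7,690 = €115,350
Remaining days: (23 − 15) × €15,560 = €124,480
Per-day component: €115,350 + €124,480 = €239,830
Base plus per-day: €96,400 + €239,830 = €336,230
The violation did not continue after notice: no 40% increase.

€336,230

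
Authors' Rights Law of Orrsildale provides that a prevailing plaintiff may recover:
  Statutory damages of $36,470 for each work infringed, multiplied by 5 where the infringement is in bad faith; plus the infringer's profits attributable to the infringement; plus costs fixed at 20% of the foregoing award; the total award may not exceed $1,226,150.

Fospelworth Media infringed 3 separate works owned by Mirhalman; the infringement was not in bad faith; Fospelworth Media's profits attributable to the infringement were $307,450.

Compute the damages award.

Statutory damages: 3 × $36,470 = $109,410
Infringement not in bad faith: no ×5 enhancement.
Combined award: $109,410 + $307,450 = $416,860
Costs: 20% of $416,860 = $83,372
Award plus costs: $416,860 + $83,372 = $500,232
Cap at $1,226,150: $500,232 is within the cap, no reduction.

$500,232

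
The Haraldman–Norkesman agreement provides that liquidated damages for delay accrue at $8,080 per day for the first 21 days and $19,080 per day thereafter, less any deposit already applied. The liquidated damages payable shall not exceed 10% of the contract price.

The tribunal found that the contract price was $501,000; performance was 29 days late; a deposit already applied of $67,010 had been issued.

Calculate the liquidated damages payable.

First 21 days: 21 × $8,080 = $169,680
Remaining days: (29 − 21) × $19,080 = $152,640
Accrued per-day damages: $169,680 + $152,640 = $322,320
Less deposit already applied: $322,320 − $67,010 = $255,310
Cap: 10% of $501,000 = $50,100
Cap at $50,100: $255,310 exceeds the cap → $50,100

$50,100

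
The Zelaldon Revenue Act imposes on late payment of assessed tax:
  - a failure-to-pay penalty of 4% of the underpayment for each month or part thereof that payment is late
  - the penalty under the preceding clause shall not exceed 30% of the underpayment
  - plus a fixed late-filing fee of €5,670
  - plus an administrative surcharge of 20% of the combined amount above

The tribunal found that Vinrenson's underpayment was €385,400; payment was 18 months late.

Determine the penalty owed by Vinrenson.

Accrued rate: 4% × 18 = 72%, capped at 30% → 30%
Failure-to-pay penalty: 30% of €385,400 = €115,620
Penalty before surcharge: €115,620 + €5,670 = €121,290
Administrative surcharge: 20% of €121,290 = €24,258
Total penalty: €121,290 + €24,258 = €145,548

€145,548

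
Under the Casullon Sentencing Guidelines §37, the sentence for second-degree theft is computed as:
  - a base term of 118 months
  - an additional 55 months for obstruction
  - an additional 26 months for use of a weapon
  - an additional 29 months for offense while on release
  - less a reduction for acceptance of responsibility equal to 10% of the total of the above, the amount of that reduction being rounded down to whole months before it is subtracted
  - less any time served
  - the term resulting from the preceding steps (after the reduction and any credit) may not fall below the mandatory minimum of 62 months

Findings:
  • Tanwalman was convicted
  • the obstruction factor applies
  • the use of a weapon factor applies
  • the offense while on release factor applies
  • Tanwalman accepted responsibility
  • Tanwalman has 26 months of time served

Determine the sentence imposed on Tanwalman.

Obstruction enhancement: +55 months
Use of a weapon enhancement: +26 months
Offense while on release enhancement: +29 months
Adjusted term: 118 months + 55 months + 26 months + 29 months = 228 months
Acceptance of responsibility reduction: 10% of 228 months = 22 months (rounded down)
After reduction: 228 − 22 = 206 months
Less time served: 206 months − 26 months = 180 months
Minimum 62 months: 180 months meets the minimum, no increase.

180 months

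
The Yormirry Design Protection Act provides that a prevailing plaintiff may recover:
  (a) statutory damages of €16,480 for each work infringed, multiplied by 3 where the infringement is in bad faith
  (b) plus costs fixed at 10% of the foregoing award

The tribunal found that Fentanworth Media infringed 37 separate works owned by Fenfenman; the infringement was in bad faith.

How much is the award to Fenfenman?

€2,012,208

Statutory damages: 37 × €16,480 = €609,760
Trebled: 3 × €609,760 = €1,829,280
Costs: 10% of €1,829,280 = €182,928
Award plus costs: €1,829,280 + €182,928 = €2,012,208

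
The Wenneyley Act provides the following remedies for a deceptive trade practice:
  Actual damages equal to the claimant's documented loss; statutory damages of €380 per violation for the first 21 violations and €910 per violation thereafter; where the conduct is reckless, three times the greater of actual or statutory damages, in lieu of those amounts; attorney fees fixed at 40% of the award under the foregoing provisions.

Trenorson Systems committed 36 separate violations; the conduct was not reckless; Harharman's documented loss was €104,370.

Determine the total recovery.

First 21 violations: 21 × €380 = €7,980
Remaining violations: (36 − 21) × €910 = €13,650
Statutory damages: €7,980 + €13,650 = €21,630
Conduct not reckless: the in-lieu enhancement does not apply.
Actual plus statutory damages: €104,370 + €21,630 = €126,000
Attorney fees: 40% of €126,000 = €50,400
Total recovery: €126,000 + €50,400 = €176,400

€176,400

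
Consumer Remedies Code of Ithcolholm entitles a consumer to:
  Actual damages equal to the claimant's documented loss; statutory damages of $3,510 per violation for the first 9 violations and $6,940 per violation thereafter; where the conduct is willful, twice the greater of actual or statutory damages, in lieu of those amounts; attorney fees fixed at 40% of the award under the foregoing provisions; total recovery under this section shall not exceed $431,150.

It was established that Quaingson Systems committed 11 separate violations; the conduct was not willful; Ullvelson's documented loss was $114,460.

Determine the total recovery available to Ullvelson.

First 9 violations: 9 × $3,510 = $31,590
Remaining violations: (11 − 9) × $6,940 = $13,880
Statutory damages: $31,590 + $13,880 = $45,470
Conduct not willful: the in-lieu enhancement does not apply.
Actual plus statutory damages: $114,460 + $45,470 = $159,930
Attorney fees: 40% of $159,930 = $63,972
Total before cap: $159,930 + $63,972 = $223,902
Cap at $431,150: $223,902 is within the cap, no reduction.

$223,902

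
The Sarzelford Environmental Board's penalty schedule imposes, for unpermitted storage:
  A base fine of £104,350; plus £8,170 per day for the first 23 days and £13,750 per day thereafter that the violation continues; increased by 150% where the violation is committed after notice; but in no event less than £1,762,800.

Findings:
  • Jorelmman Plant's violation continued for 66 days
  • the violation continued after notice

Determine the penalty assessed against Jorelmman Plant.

£2,208,775

First 23 days: 23 × £8,170 = £187,910
Remaining days: (66 − 23) × £13,750 = £591,250
Per-day component: £187,910 + £591,250 = £779,160
Base plus per-day: £104,350 + £779,160 = £883,510
Enhancement: 150% of £883,510 = £1,325,265
Enhanced fine: £883,510 + £1,325,265 = £2,208,775
Minimum £1,762,800: £2,208,775 meets the minimum, no increase.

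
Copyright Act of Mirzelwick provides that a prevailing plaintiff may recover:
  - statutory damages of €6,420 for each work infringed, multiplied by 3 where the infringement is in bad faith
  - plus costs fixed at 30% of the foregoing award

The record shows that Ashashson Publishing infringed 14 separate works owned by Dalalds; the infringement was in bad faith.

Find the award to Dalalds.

Statutory damages: 14 × €6,420 = €89,880
Trebled: 3 × €89,880 = €269,640
Costs: 30% of €269,640 = €80,892
Award plus costs: €269,640 + €80,892 = €350,532

€350,532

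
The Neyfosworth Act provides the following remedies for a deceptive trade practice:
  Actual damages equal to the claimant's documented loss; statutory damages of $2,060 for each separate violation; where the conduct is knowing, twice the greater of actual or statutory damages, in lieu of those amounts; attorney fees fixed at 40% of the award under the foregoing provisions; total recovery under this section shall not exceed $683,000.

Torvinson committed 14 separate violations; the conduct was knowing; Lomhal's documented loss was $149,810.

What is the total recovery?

Statutory damages: 14 × $2,060 = $28,840
Greater of actual damages ($149,810) or statutory damages ($28,840): $149,810
Doubled: 2 × $149,810 = $299,620
Attorney fees: 40% of $299,620 = $119,848
Total before cap: $299,620 + $119,848 = $419,468
Cap at $683,000: $419,468 is within the cap, no reduction.

Total recovery: $419,468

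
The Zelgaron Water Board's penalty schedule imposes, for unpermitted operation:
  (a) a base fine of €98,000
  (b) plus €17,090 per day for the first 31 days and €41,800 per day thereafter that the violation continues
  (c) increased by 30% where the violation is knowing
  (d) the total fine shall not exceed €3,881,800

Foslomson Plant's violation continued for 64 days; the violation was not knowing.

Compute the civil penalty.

First 31 days: 31 × €17,090 = €529,790
Remaining days: (64 − 31) × €41,800 = €1,379,400
Per-day component: €529,790 + €1,379,400 = €1,909,190
Base plus per-day: €98,000 + €1,909,190 = €2,007,190
The violation was not knowing: no 30% increase.
Cap at €3,881,800: €2,007,190 is within the cap, no reduction.

€2,007,190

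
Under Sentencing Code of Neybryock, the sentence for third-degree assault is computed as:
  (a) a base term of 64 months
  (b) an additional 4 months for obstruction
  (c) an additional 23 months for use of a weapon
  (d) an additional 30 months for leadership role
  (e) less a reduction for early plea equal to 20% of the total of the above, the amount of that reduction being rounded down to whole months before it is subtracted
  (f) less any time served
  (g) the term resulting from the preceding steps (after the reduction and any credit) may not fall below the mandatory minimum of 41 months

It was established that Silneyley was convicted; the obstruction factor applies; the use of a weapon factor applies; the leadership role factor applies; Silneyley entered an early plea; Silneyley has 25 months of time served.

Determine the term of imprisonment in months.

72 months

Obstruction enhancement: +4 months
Use of a weapon enhancement: +23 months
Leadership role enhancement: +30 months
Adjusted term: 64 months + 4 months + 23 months + 30 months = 121 months
Early plea reduction: 20% of 121 months = 24 months (rounded down)
After reduction: 121 − 24 = 97 months
Less time served: 97 months − 25 months = 72 months
Minimum 41 months: 72 months meets the minimum, no increase.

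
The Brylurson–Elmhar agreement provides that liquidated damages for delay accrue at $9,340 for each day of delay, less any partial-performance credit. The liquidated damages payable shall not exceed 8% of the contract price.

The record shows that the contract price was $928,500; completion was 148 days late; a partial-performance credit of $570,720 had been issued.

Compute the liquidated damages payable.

$74,280

Per-day damages: 148 × $9,340 = $1,382,320
Less partial-performance credit: $1,382,320 − $570,720 = $811,600
Cap: 8% of $928,500 = $74,280
Cap at $74,280: $811,600 exceeds the cap → $74,280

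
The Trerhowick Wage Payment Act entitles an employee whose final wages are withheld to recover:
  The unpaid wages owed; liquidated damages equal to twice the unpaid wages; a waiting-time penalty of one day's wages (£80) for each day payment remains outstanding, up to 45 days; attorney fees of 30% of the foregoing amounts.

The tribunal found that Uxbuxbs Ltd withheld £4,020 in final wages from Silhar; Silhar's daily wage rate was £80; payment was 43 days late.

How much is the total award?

Doubled: 2 × £4,020 = £8,040
Penalty days: min(43, 45) = 43
Waiting-time penalty: 43 × £80 = £3,440
Subtotal: £4,020 + £8,040 + £3,440 = £15,500
Attorney fees: 30% of £15,500 = £4,650
Total award: £15,500 + £4,650 = £20,150

£20,150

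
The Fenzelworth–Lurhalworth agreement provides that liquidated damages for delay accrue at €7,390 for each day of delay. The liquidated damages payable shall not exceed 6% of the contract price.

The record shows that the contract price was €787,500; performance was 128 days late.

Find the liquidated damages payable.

€47,250

Per-day damages: 128 × €7,390 = €945,920
Cap: 6% of €787,500 = €47,250
Cap at €47,250: €945,920 exceeds the cap → €47,250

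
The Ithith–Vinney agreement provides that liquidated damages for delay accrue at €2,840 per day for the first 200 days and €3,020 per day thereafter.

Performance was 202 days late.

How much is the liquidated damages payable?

€574,040

First 200 days: 200 × €2,840 = €568,000
Remaining days: (202 − 200) × €3,020 = €6,040
Accrued per-day damages: €568,000 + €6,040 = €574,040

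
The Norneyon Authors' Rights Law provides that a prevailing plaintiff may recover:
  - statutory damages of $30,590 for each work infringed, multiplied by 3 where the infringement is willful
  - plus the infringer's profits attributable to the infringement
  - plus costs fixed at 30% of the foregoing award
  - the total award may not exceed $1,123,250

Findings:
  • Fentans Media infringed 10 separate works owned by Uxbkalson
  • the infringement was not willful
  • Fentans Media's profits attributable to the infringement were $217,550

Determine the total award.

Statutory damages: 10 × $30,590 = $305,900
Infringement not willful: no ×3 enhancement.
Combined award: $305,900 + $217,550 = $523,450
Costs: 30% of $523,450 = $157,035
Award plus costs: $523,450 + $157,035 = $680,485
Cap at $1,123,250: $680,485 is within the cap, no reduction.

$680,485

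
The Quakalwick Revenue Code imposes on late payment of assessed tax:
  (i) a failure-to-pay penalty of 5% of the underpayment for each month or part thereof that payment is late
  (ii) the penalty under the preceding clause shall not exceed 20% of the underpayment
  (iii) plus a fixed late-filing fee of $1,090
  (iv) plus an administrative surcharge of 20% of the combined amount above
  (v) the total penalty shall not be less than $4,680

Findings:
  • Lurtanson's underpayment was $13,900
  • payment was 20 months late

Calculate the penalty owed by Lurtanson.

$4,680

Accrued rate: 5% × 20 = 100%, capped at 20% → 20%
Failure-to-pay penalty: 20% of $13,900 = $2,780
Penalty before surcharge: $2,780 + $1,090 = $3,870
Administrative surcharge: 20% of $3,870 = $774
Total penalty: $3,870 + $774 = $4,644
Minimum $4,680: $4,644 is below the minimum → $4,680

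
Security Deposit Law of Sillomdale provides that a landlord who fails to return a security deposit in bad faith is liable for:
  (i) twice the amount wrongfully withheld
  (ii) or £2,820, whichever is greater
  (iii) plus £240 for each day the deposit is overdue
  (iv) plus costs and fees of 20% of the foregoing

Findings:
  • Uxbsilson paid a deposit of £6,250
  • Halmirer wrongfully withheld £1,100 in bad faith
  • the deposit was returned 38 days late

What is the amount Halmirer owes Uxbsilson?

Doubled: 2 × £1,100 = £2,200
Minimum £2,820: £2,200 is below the minimum → £2,820
Late-return penalty: 38 × £240 = £9,120
Damages plus late penalty: £2,820 + £9,120 = £11,940
Costs and fees: 20% of £11,940 = £2,388
Total recovery: £11,940 + £2,388 = £14,328

£14,328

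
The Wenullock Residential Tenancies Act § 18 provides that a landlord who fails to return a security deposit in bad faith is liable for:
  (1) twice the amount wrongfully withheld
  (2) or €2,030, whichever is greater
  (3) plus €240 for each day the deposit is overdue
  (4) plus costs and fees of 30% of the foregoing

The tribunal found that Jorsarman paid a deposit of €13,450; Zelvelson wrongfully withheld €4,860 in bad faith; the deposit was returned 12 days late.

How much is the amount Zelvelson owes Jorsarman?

Doubled: 2 × €4,860 = €9,720
Minimum €2,030: €9,720 meets the minimum, no increase.
Late-return penalty: 12 × €240 = €2,880
Damages plus late penalty: €9,720 + €2,880 = €12,600
Costs and fees: 30% of €12,600 = €3,780
Total recovery: €12,600 + €3,780 = €16,380

€16,380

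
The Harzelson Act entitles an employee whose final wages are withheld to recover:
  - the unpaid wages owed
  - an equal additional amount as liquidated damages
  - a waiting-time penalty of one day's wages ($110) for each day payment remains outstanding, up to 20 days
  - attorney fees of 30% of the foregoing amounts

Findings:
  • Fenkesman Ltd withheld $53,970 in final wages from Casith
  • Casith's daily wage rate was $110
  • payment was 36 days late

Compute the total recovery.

Total award: $143,182

Liquidated damages (equal amount): $53,970
Penalty days: min(36, 20) = 20
Waiting-time penalty: 20 × $110 = $2,200
Subtotal: $53,970 + $53,970 + $2,200 = $110,140
Attorney fees: 30% of $110,140 = $33,042
Total award: $110,140 + $33,042 = $143,182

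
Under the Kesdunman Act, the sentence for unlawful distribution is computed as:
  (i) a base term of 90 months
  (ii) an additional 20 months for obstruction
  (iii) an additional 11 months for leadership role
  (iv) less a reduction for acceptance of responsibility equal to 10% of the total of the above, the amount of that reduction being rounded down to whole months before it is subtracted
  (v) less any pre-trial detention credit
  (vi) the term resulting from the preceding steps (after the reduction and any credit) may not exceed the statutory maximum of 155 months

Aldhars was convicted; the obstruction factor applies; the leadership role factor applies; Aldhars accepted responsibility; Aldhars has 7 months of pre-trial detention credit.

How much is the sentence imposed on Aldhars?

102 months

Obstruction enhancement: +20 months
Leadership role enhancement: +11 months
Adjusted term: 90 months + 20 months + 11 months = 121 months
Acceptance of responsibility reduction: 10% of 121 months = 12 months (rounded down)
After reduction: 121 − 12 = 109 months
Less pre-trial detention credit: 109 months − 7 months = 102 months
Cap at 155 months: 102 months is within the cap, no reduction.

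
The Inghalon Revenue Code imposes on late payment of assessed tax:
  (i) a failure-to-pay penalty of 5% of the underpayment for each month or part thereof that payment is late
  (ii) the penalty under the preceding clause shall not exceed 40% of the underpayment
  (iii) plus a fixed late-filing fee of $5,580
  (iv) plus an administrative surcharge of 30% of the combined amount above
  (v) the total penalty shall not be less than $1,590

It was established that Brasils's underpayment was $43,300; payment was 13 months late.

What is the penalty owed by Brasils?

Penalty: $29,770

Accrued rate: 5% × 13 = 65%, capped at 40% → 40%
Failure-to-pay penalty: 40% of $43,300 = $17,320
Penalty before surcharge: $17,320 + $5,580 = $22,900
Administrative surcharge: 30% of $22,900 = $6,870
Total penalty: $22,900 + $6,870 = $29,770
Minimum $1,590: $29,770 meets the minimum, no increase.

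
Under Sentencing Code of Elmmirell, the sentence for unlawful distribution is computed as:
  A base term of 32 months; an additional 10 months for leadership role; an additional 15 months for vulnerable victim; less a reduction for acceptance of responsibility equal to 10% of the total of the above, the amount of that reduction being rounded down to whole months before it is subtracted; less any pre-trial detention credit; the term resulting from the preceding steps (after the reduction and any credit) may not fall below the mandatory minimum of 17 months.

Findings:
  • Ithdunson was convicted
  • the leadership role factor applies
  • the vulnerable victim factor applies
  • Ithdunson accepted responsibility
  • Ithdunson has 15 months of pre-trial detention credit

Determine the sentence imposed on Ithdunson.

37 months

Leadership role enhancement: +10 months
Vulnerable victim enhancement: +15 months
Adjusted term: 32 months + 10 months + 15 months = 57 months
Acceptance of responsibility reduction: 10% of 57 months = 5 months (rounded down)
After reduction: 57 − 5 = 52 months
Less pre-trial detention credit: 52 months − 15 months = 37 months
Minimum 17 months: 37 months meets the minimum, no increase.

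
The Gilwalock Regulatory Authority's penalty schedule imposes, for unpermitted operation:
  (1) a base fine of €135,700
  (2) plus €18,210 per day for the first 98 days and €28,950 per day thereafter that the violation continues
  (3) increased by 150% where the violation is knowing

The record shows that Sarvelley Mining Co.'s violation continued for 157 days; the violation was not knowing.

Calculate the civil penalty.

Civil penalty: €3,628,330

First 98 days: 98 × €18,210 = €1,784,580
Remaining days: (157 − 98) × €28,950 = €1,708,050
Per-day component: €1,784,580 + €1,708,050 = €3,492,630
Base plus per-day: €135,700 + €3,492,630 = €3,628,330
The violation was not knowing: no 150% increase.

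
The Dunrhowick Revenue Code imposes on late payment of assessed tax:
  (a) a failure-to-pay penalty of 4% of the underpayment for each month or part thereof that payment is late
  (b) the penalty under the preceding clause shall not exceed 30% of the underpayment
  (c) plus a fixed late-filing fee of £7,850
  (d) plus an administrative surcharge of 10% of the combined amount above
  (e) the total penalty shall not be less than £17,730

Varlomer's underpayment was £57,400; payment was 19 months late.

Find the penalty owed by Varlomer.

Accrued rate: 4% × 19 = 76%, capped at 30% → 30%
Failure-to-pay penalty: 30% of £57,400 = £17,220
Penalty before surcharge: £17,220 + £7,850 = £25,070
Administrative surcharge: 10% of £25,070 = £2,507
Total penalty: £25,070 + £2,507 = £27,577
Minimum £17,730: £27,577 meets the minimum, no increase.

£27,577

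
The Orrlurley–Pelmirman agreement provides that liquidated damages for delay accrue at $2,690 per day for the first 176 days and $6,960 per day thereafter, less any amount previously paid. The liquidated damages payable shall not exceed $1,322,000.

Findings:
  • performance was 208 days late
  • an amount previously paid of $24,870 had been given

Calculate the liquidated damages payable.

First 176 days: 176 × $2,690 = $473,440
Remaining days: (208 − 176) × $6,960 = $222,720
Accrued per-day damages: $473,440 + $222,720 = $696,160
Less amount previously paid: $696,160 − $24,870 = $671,290
Cap at $1,322,000: $671,290 is within the cap, no reduction.

$671,290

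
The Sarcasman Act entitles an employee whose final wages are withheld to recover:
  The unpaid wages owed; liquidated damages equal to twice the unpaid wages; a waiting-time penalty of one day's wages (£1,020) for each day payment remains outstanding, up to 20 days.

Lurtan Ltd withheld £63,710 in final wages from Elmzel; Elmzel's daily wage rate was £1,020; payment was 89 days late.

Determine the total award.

Doubled: 2 × £63,710 = £127,420
Penalty days: min(89, 20) = 20
Waiting-time penalty: 20 × £1,020 = £20,400
Total award: £63,710 + £127,420 + £20,400 = £211,530

£211,530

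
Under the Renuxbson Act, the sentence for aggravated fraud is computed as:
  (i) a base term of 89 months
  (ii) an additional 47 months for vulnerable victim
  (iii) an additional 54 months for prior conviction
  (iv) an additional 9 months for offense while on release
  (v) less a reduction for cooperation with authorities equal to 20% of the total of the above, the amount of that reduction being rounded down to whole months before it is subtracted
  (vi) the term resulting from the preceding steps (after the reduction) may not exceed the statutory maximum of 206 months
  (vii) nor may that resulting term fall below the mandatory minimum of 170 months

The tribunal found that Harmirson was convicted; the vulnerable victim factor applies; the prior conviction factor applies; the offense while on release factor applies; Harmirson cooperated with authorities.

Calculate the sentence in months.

170 months

Vulnerable victim enhancement: +47 months
Prior conviction enhancement: +54 months
Offense while on release enhancement: +9 months
Adjusted term: 89 months + 47 months + 54 months + 9 months = 199 months
Cooperation with authorities reduction: 20% of 199 months = 39 months (rounded down)
After reduction: 199 − 39 = 160 months
Cap at 206 months: 160 months is within the cap, no reduction.
Minimum 170 months: 160 months is below the minimum → 170 months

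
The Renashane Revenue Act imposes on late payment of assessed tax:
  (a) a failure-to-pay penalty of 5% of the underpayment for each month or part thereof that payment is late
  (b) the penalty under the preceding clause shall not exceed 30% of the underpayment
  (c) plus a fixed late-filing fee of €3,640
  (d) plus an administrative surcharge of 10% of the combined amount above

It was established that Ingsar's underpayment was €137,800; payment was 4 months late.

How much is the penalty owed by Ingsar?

Accrued rate: 5% × 4 = 20%, capped at 30% → 20%
Failure-to-pay penalty: 20% of €137,800 = €27,560
Penalty before surcharge: €27,560 + €3,640 = €31,200
Administrative surcharge: 10% of €31,200 = €3,120
Total penalty: €31,200 + €3,120 = €34,320

Penalty: €34,320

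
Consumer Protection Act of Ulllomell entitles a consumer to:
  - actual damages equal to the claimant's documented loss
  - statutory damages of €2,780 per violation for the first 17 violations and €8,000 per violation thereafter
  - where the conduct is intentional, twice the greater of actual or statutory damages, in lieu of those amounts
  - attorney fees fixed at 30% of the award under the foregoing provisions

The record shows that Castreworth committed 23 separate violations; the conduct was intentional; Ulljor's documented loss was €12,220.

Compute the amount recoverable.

First 17 violations: 17 × €2,780 = €47,260
Remaining violations: (23 − 17) × €8,000 = €48,000
Statutory damages: €47,260 + €48,000 = €95,260
Greater of actual damages (€12,220) or statutory damages (€95,260): €95,260
Doubled: 2 × €95,260 = €190,520
Attorney fees: 30% of €190,520 = €57,156
Total recovery: €190,520 + €57,156 = €247,676

€247,676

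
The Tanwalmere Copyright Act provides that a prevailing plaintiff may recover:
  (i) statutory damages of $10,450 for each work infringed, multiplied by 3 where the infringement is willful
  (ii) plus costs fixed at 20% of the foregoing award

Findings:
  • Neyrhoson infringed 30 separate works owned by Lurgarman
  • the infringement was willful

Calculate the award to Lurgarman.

$1,128,600

Statutory damages: 30 × $10,450 = $313,500
Trebled: 3 × $313,500 = $940,500
Costs: 20% of $940,500 = $188,100
Award plus costs: $940,500 + $188,100 = $1,128,600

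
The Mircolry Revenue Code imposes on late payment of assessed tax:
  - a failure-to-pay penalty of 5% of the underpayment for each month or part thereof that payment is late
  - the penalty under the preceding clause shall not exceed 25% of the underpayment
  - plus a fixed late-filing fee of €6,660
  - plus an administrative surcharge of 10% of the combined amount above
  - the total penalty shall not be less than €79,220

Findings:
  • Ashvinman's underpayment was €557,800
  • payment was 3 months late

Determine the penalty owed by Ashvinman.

Accrued rate: 5% × 3 = 15%, capped at 25% → 15%
Failure-to-pay penalty: 15% of €557,800 = €83,670
Penalty before surcharge: €83,670 + €6,660 = €90,330
Administrative surcharge: 10% of €90,330 = €9,033
Total penalty: €90,330 + €9,033 = €99,363
Minimum €79,220: €99,363 meets the minimum, no increase.

€99,363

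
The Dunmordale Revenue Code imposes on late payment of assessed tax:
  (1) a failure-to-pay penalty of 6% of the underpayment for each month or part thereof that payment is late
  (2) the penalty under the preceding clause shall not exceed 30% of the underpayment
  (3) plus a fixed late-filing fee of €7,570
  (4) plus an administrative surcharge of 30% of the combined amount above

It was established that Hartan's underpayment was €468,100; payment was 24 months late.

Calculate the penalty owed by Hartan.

€192,400

Accrued rate: 6% × 24 = 144%, capped at 30% → 30%
Failure-to-pay penalty: 30% of €468,100 = €140,430
Penalty before surcharge: €140,430 + €7,570 = €148,000
Administrative surcharge: 30% of €148,000 = €44,400
Total penalty: €148,000 + €44,400 = €192,400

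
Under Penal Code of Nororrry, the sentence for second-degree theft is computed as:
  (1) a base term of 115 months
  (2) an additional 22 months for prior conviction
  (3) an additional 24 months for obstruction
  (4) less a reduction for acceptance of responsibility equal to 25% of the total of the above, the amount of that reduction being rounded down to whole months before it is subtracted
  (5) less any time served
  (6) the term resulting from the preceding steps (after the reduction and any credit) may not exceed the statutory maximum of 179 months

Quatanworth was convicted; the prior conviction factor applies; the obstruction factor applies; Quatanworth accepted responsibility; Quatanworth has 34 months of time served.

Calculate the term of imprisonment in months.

Prior conviction enhancement: +22 months
Obstruction enhancement: +24 months
Adjusted term: 115 months + 22 months + 24 months = 161 months
Acceptance of responsibility reduction: 25% of 161 months = 40 months (rounded down)
After reduction: 161 − 40 = 121 months
Less time served: 121 months − 34 months = 87 months
Cap at 179 months: 87 months is within the cap, no reduction.

87 months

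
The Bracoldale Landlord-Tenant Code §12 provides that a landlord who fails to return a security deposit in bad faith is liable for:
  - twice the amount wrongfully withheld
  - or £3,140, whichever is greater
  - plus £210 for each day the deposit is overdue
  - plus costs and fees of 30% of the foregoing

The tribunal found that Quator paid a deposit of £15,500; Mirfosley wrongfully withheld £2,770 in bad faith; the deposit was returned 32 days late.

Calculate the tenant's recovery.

£15,938

Doubled: 2 × £2,770 = £5,540
Minimum £3,140: £5,540 meets the minimum, no increase.
Late-return penalty: 32 × £210 = £6,720
Damages plus late penalty: £5,540 + £6,720 = £12,260
Costs and fees: 30% of £12,260 = £3,678
Total recovery: £12,260 + £3,678 = £15,938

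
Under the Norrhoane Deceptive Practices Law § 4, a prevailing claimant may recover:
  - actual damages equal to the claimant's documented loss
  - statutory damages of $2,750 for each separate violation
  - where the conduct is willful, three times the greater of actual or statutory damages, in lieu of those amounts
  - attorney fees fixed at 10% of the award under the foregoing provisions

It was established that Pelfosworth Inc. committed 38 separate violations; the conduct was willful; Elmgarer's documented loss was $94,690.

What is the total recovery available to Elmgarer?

Statutory damages: 38 × $2,750 = $104,500
Greater of actual damages ($94,690) or statutory damages ($104,500): $104,500
Trebled: 3 × $104,500 = $313,500
Attorney fees: 10% of $313,500 = $31,350
Total recovery: $313,500 + $31,350 = $344,850

$344,850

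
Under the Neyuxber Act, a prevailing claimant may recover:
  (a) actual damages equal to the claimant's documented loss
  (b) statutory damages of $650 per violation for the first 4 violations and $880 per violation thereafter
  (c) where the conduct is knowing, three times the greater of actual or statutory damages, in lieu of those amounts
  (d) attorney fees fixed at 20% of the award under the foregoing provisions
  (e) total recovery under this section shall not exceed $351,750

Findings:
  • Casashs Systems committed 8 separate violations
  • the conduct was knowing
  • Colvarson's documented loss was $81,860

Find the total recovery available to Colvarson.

$294,696

First 4 violations: 4 × $650 = $2,600
Remaining violations: (8 − 4) × $880 = $3,520
Statutory damages: $2,600 + $3,520 = $6,120
Greater of actual damages ($81,860) or statutory damages ($6,120): $81,860
Trebled: 3 × $81,860 = $245,580
Attorney fees: 20% of $245,580 = $49,116
Total before cap: $245,580 + $49,116 = $294,696
Cap at $351,750: $294,696 is within the cap, no reduction.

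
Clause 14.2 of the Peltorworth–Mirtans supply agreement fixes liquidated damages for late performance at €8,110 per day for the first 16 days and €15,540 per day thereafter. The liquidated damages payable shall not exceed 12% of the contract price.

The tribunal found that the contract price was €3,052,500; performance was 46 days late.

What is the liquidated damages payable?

€366,300

First 16 days: 16 × €8,110 = €129,760
Remaining days: (46 − 16) × €15,540 = €466,200
Accrued per-day damages: €129,760 + €466,200 = €595,960
Cap: 12% of €3,052,500 = €366,300
Cap at €366,300: €595,960 exceeds the cap → €366,300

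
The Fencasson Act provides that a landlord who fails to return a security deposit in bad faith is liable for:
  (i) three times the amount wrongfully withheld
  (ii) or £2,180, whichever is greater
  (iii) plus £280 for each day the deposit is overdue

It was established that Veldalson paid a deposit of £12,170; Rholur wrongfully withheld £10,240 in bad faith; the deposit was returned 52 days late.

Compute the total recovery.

Recovery: £45,280

Trebled: 3 × £10,240 = £30,720
Minimum £2,180: £30,720 meets the minimum, no increase.
Late-return penalty: 52 × £280 = £14,560
Damages plus late penalty: £30,720 + £14,560 = £45,280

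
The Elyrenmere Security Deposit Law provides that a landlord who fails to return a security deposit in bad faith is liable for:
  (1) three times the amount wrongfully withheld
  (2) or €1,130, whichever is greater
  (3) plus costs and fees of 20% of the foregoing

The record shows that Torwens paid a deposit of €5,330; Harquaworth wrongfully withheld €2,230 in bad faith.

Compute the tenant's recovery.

€8,028

Trebled: 3 × €2,230 = €6,690
Minimum €1,130: €6,690 meets the minimum, no increase.
Costs and fees: 20% of €6,690 = €1,338
Total recovery: €6,690 + €1,338 = €8,028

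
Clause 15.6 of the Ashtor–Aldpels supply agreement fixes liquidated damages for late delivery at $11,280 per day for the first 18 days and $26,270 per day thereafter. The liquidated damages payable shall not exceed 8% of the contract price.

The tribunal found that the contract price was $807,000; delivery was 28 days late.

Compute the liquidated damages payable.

$64,560

First 18 days: 18 × $11,280 = $203,040
Remaining days: (28 − 18) × $26,270 = $262,700
Accrued per-day damages: $203,040 + $262,700 = $465,740
Cap: 8% of $807,000 = $64,560
Cap at $64,560: $465,740 exceeds the cap → $64,560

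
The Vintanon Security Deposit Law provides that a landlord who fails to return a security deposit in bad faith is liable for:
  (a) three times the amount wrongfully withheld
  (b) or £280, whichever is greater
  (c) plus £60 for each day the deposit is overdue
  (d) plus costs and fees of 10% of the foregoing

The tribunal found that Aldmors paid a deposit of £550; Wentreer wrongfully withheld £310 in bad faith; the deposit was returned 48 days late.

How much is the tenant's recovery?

Recovery: £4,191

Trebled: 3 × £310 = £930
Minimum £280: £930 meets the minimum, no increase.
Late-return penalty: 48 × £60 = £2,880
Damages plus late penalty: £930 + £2,880 = £3,810
Costs and fees: 10% of £3,810 = £381
Total recovery: £3,810 + £381 = £4,191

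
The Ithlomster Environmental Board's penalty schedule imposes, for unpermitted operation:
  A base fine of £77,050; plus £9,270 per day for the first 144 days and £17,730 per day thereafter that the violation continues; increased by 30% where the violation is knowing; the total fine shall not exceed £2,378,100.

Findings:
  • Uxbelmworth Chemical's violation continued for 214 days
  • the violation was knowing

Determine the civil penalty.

£2,378,100

First 144 days: 144 × £9,270 = £1,334,880
Remaining days: (214 − 144) × £17,730 = £1,241,100
Per-day component: £1,334,880 + £1,241,100 = £2,575,980
Base plus per-day: £77,050 + £2,575,980 = £2,653,030
Enhancement: 30% of £2,653,030 = £795,909
Enhanced fine: £2,653,030 + £795,909 = £3,448,939
Cap at £2,378,100: £3,448,939 exceeds the cap → £2,378,100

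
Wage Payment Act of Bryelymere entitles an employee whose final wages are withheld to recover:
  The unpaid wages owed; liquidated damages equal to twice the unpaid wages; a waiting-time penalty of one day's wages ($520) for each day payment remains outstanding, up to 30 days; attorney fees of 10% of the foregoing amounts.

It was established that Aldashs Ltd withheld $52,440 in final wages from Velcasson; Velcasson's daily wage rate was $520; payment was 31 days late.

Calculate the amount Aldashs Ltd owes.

Total award: $190,212

Doubled: 2 × $52,440 = $104,880
Penalty days: min(31, 30) = 30
Waiting-time penalty: 30 × $520 = $15,600
Subtotal: $52,440 + $104,880 + $15,600 = $172,920
Attorney fees: 10% of $172,920 = $17,292
Total award: $172,920 + $17,292 = $190,212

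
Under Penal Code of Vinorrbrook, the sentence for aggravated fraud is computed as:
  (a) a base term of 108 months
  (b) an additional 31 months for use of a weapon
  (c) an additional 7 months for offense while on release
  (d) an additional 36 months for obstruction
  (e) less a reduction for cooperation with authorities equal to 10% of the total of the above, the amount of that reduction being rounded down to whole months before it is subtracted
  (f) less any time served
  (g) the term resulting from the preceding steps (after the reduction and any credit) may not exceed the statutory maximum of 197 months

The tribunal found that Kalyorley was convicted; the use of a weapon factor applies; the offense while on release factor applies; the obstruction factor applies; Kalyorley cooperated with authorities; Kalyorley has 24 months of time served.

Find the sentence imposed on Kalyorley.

Sentence: 140 months

Use of a weapon enhancement: +31 months
Offense while on release enhancement: +7 months
Obstruction enhancement: +36 months
Adjusted term: 108 months + 31 months + 7 months + 36 months = 182 months
Cooperation with authorities reduction: 10% of 182 months = 18 months (rounded down)
After reduction: 182 − 18 = 164 months
Less time served: 164 months − 24 months = 140 months
Cap at 197 months: 140 months is within the cap, no reduction.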